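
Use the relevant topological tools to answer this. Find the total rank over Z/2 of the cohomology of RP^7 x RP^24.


dim H^*(RP^n; Z/2) = n+1 (one Z/2 in each degree 0..n).
Total Betti number is multiplicative.
Total = (7+1) * (24+1) = 8 * 25 = 200

200


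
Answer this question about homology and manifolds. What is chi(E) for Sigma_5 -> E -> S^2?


chi(S^2) = 2 (n even), chi(Sigma_5) = 2 - 2*5 = -8.
chi(E) = 2 * (-8) = -16

-16


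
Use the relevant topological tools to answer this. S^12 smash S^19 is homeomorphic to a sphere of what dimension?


S^m ^ S^n = S^{m+n}.
k = 12 + 19 = 31

31


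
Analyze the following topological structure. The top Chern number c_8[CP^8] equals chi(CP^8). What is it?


For any closed oriented manifold, <e(TM),[M]> = chi(M).
chi(CP^8) = 8+1 = 9

9


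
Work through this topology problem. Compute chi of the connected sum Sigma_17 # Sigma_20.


chi(Sigma_17) = 2 - 2*17 = -32
chi(Sigma_20) = 2 - 2*20 = -38
For surfaces: chi(A#B) = chi(A) + chi(B) - 2.
chi = -32 + -38 - 2 = -72

-72


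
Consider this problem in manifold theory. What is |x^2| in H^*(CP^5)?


|x| = 2 in H^*(CP^n).
|x^2| = 2 * |x| = 2 * 2 = 4

4


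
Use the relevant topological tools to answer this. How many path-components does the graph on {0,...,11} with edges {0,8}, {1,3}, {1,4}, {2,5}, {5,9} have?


Run DFS/union-find over 12 vertices.
V = 12, E = 5.
Number of components = 7

7


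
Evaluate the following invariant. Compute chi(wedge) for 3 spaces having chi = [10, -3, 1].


chi(A v B) = chi(A) + chi(B) - 1 (one point identified).
For 3 spaces: chi = (sum chi_i) - (3 - 1).
sum = 8; chi = 8 - 2 = 6

6


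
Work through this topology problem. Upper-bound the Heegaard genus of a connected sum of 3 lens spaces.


Heegaard genus satisfies g(A#B) <= g(A) + g(B).
Each lens space has g = 1.
Upper bound: 3 * 1 = 3

3


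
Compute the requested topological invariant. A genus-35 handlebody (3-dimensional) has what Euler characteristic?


A genus-g handlebody deformation retracts to a wedge of g circles.
chi(vee_g S^1) = 1 - g.
chi(H_35) = 1 - 35 = -34

-34


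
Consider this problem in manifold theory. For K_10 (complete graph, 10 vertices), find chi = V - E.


K_10: V = 10, E = C(10,2) = 45.
chi = V - E = 10 - 45 = -35

-35


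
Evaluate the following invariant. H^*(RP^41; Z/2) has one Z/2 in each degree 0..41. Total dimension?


H^k(RP^41; Z/2) = Z/2 for each 0 <= k <= 41.
Total dimension = 41 + 1 = 42

42


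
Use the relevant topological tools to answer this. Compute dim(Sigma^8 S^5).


Each suspension raises dimension by 1: Sigma S^n = S^{n+1}.
Sigma^8 S^5 = S^{5+8} = S^13

13


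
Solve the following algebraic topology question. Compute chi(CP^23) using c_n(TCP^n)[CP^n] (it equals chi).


For any closed oriented manifold, <e(TM),[M]> = chi(M).
chi(CP^23) = 23+1 = 24

24


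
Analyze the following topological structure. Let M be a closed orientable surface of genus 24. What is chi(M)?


For a closed orientable surface of genus g: chi = 2 - 2g.
Here g = 24.
chi = 2 - 2*24 = 2 - 48 = -46

-46


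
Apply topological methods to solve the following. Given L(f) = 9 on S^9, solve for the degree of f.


L(f) = 1 + (-1)^9 deg(f) on S^9.
9 = 1 + (-1)^9 * deg(f)
(-1)^9 * deg(f) = 8
deg(f) = -8

-8


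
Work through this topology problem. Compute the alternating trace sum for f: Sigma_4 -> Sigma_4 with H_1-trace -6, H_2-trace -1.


L(f) = tr(f_0*) - tr(f_1*) + tr(f_2*).
= 1 - (-6) + (-1)
= 6

6


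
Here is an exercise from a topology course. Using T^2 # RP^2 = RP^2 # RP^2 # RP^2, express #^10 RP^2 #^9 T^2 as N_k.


Since a >= 1, the sum is non-orientable; each T^2 can be replaced by RP^2 # RP^2 (since T^2#RP^2 = 3RP^2).
Total crosscaps k = 10 + 2*9 = 28.
Check via chi: chi = 10*1 + 9*0 - (10+9-1)*2 = -26 = 2 - k = -26. Consistent.

28


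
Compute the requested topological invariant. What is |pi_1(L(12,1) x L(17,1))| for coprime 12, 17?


pi_1(X x Y) = pi_1(X) x pi_1(Y).
pi_1(L(12,1)) = Z/12, pi_1(L(17,1)) = Z/17.
|Z/12 x Z/17| = 12 * 17 = 204

204


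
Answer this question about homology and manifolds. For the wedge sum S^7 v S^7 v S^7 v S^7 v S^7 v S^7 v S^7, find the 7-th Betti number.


For a wedge of spheres, H_k (k>0) is free on one generator per sphere of dimension k.
Spheres of dimension 7: count = 7.
b_7 = 7

7


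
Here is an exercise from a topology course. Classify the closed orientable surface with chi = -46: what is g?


chi = 2 - 2g for closed orientable surfaces.
-46 = 2 - 2g
2g = 2 - (-46) = 48
g = 24

24


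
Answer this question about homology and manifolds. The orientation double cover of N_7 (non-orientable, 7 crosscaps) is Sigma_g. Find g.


chi(N_7) = 2 - 7 = -5.
Double cover: chi(Sigma_g) = 2 * chi(N_7) = 2*(-5) = -10.
2 - 2g = -10, so g = (2 - (-10))/2 = 12/2 = 6

6


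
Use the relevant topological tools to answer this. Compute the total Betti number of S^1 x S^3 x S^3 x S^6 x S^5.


Total Betti number is multiplicative under products.
Each S^d (d>=1) has total Betti number 2.
There are 5 sphere factors.
Total = 2^5 = 32

32


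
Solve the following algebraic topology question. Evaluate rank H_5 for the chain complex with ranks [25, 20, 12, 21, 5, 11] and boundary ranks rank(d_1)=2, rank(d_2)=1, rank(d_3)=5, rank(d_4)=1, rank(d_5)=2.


rank H_k = rank(ker d_k) - rank(im d_{k+1}).
rank(ker d_5) = rank(C_5) - rank(d_5) = 11 - 2 = 9.
rank(im d_{5+1}) = 0.
rank H_5 = 9 - 0 = 9

9


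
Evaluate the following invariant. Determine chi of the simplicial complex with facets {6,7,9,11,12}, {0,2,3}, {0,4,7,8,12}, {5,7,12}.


Enumerate all faces; f-vector: f_0=11, f_1=24, f_2=22, f_3=10, f_4=2.
chi = sum (-1)^k f_k = 1

1


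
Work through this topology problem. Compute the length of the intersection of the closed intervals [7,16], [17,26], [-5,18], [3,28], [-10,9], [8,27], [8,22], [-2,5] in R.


Intersection = [max(a_i), min(b_i)] = [17, 5].
Since 17 > 5, the intersection is empty.
Length = 0

0


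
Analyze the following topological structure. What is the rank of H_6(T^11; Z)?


By the Kunneth formula, b_k(T^n) = C(n,k).
b_6(T^11) = C(11,6).
C(11,6) = 11!/(6!*5!) = 462

462


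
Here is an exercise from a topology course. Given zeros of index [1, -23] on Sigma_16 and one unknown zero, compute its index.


Poincare-Hopf: sum of indices = chi(M).
chi(Sigma_16) = 2 - 2*16 = -30.
Sum of known indices = -22.
x = chi - (sum known) = -30 - (-22) = -8

-8


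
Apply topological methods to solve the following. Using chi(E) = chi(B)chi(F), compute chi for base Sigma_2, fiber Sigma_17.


For a fiber bundle F -> E -> B (with CW structure): chi(E) = chi(B) * chi(F).
chi(Sigma_2) = -2, chi(Sigma_17) = -32.
chi(E) = (-2) * (-32) = 64

64


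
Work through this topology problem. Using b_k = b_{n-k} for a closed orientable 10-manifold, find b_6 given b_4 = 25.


Poincare duality for closed orientable n-manifolds: b_k = b_{n-k}.
Here n = 10, so b_6 = b_4 = 25

25


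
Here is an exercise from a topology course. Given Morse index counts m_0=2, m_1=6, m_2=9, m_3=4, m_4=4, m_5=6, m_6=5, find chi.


Morse theory: chi(M) = sum_k (-1)^k m_k where m_k = #(index-k critical points).
= (2) + (-6) + (9) + (-4) + (4) + (-6) + (5) = 4

4


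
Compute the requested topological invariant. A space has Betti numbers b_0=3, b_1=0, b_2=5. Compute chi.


chi = sum_k (-1)^k b_k.
= (3) + (0) + (5)
= 8

8


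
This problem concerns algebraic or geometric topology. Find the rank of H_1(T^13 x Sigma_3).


pi_1(A x B) = pi_1(A) x pi_1(B); rank of abelianization = b_1.
b_1(T^13) = 13, b_1(Sigma_3) = 2*3 = 6.
b_1(product) = 13 + 6 = 19

19


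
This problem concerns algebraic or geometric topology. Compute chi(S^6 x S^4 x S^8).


chi is multiplicative: chi(X x Y) = chi(X) chi(Y).
Each even-dim sphere has chi = 2. There are 3 factors.
chi = 2^3 = 8

8


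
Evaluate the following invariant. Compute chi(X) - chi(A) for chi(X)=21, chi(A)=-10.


Relative Euler characteristic: chi(X, A) = chi(X) - chi(A).
= 21 - (-10) = 31

31


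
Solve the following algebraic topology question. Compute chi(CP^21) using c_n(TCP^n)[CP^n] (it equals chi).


For any closed oriented manifold, <e(TM),[M]> = chi(M).
chi(CP^21) = 21+1 = 22

22


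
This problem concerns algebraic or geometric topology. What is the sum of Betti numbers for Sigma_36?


For Sigma_36: b_0 = 1, b_1 = 2g = 72, b_2 = 1.
Total = 1 + 72 + 1 = 74

74


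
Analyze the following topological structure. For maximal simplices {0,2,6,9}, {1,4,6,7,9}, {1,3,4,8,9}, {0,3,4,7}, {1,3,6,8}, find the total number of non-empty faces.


Each maximal simplex on m vertices has 2^m - 1 nonempty faces.
Take the union (dedupe shared faces).
Total distinct faces = 82

82


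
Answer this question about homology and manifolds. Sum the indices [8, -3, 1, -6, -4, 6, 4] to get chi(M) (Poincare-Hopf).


Poincare-Hopf: chi(M) = sum of indices of zeros.
chi = (8) + (-3) + (1) + (-6) + (-4) + (6) + (4) = 6

6


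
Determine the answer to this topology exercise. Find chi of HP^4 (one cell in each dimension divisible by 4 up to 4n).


HP^4 has one cell in each dimension 0, 4, ..., 4*4 (4+1 cells, all even-dim).
chi = 4 + 1 = 5

5


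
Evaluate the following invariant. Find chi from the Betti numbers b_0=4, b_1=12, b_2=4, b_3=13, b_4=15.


chi = sum_k (-1)^k b_k.
= (4) + (-12) + (4) + (-13) + (15)
= -2

-2


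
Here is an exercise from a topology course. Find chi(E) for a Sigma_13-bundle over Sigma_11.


For a fiber bundle F -> E -> B (with CW structure): chi(E) = chi(B) * chi(F).
chi(Sigma_11) = -20, chi(Sigma_13) = -24.
chi(E) = (-20) * (-24) = 480

480


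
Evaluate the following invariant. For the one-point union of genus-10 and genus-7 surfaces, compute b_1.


For a wedge: H_1(A v B) = H_1(A) + H_1(B).
b_1(Sigma_10) = 20, b_1(Sigma_7) = 14.
b_1 = 20 + 14 = 34

34


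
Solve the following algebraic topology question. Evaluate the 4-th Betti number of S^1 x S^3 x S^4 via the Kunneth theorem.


Each S^d has Poincare polynomial 1 + t^d.
The product S^1 x S^3 x S^4 has Poincare polynomial prod(1+t^d_i).
Expanding: b_0=1, b_1=1, b_3=1, b_4=2, b_5=1, b_7=1, b_8=1.
b_4 = 2

2


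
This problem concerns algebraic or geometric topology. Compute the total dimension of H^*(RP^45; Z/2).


H^k(RP^45; Z/2) = Z/2 for each 0 <= k <= 45.
Total dimension = 45 + 1 = 46

46


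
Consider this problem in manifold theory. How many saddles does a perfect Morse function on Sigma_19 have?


A perfect Morse function has m_k = b_k.
For Sigma_19: b_0=1, b_1=2g=38, b_2=1.
Saddles m_1 = 2g = 38

38


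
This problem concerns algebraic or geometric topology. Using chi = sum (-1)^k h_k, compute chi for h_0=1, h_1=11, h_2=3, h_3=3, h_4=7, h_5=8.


Handles of index k contribute (-1)^k to chi (same as CW cells).
chi = (1) + (-11) + (3) + (-3) + (7) + (-8) = -11

-11


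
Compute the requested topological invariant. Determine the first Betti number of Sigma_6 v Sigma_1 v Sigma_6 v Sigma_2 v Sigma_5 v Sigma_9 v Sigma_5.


For a wedge X v Y: reduced H_k(X v Y) = H_k(X) + H_k(Y).
Each Sigma_g contributes b_1 = 2g.
b_1 = 12 + 2 + 12 + 4 + 10 + 18 + 10 = 68

68


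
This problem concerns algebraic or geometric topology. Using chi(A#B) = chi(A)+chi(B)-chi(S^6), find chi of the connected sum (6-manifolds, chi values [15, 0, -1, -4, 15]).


For n-manifolds: chi(A#B) = chi(A) + chi(B) - chi(S^6).
chi(S^6) = 1 + (-1)^6 = 2.
chi(#) = (sum chi_i) - (5-1)*chi(S^6) = 25 - 4*2 = 17

17


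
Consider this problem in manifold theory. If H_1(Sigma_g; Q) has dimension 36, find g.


For a closed orientable surface: b_1 = 2g.
36 = 2g
g = 36 / 2 = 18

18


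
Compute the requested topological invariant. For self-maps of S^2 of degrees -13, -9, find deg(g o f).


Degree is multiplicative under composition: deg(g o f) = deg(g) * deg(f).
= -9 * -13 = 117

117


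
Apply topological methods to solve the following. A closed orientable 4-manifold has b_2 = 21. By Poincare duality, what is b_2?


Poincare duality for closed orientable n-manifolds: b_k = b_{n-k}.
Here n = 4, so b_2 = b_2 = 21

21


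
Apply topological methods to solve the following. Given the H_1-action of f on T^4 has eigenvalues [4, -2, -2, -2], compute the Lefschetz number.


For a torus self-map: L(f) = det(I - A) where A acts on H_1.
L(f) = (1-4) * (1--2) * (1--2) * (1--2) = -3 * 3 * 3 * 3 = -81

-81


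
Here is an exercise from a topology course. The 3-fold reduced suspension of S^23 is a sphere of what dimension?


Each suspension raises dimension by 1: Sigma S^n = S^{n+1}.
Sigma^3 S^23 = S^{23+3} = S^26

26


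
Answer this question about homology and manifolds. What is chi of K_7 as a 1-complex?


K_7: V = 7, E = C(7,2) = 21.
chi = V - E = 7 - 21 = -14

-14


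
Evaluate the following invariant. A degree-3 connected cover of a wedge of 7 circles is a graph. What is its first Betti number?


Nielsen-Schreier: an index-n subgroup of F_r is free of rank 1 + n(r-1).
Equivalently: chi(cover) = n*chi(base); chi(vee_r S^1) = 1 - 7 = -6.
chi(E) = 3*(-6) = -18; rank = 1 - chi(E) = 1 - (-18) = 19.
rank = 1 + 3*(7-1) = 1 + 18 = 19

19


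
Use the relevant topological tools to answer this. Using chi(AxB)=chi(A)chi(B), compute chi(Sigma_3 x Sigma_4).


chi(Sigma_3) = 2 - 2*3 = -4
chi(Sigma_4) = 2 - 2*4 = -6
chi(product) = (-4) * (-6) = 24

24


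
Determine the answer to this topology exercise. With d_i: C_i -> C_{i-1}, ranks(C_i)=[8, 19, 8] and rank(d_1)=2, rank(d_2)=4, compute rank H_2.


rank H_k = rank(ker d_k) - rank(im d_{k+1}).
rank(ker d_2) = rank(C_2) - rank(d_2) = 8 - 4 = 4.
rank(im d_{2+1}) = 0.
rank H_2 = 4 - 0 = 4

4


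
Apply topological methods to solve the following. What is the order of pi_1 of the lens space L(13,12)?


pi_1(L(p,q)) = Z/pZ for any q coprime to p.
|pi_1(L(13,12))| = 13

13


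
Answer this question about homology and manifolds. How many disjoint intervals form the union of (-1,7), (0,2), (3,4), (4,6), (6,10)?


Sort and merge overlapping open intervals.
Merged: (-1,10).
Number of components = 1

1


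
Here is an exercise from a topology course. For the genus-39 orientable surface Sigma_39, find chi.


For a closed orientable surface of genus g: chi = 2 - 2g.
Here g = 39.
chi = 2 - 2*39 = 2 - 78 = -76

-76


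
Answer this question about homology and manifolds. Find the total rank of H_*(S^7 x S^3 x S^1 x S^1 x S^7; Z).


Total Betti number is multiplicative under products.
Each S^d (d>=1) has total Betti number 2.
There are 5 sphere factors.
Total = 2^5 = 32

32


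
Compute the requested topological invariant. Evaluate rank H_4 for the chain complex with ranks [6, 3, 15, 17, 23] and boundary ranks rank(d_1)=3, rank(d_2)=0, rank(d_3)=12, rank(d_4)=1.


rank H_k = rank(ker d_k) - rank(im d_{k+1}).
rank(ker d_4) = rank(C_4) - rank(d_4) = 23 - 1 = 22.
rank(im d_{4+1}) = 0.
rank H_4 = 22 - 0 = 22

22


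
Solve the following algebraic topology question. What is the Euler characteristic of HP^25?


HP^25 has one cell in each dimension 0, 4, ..., 4*25 (25+1 cells, all even-dim).
chi = 25 + 1 = 26

26


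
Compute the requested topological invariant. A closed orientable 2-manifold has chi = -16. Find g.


chi = 2 - 2g for closed orientable surfaces.
-16 = 2 - 2g
2g = 2 - (-16) = 18
g = 9

9


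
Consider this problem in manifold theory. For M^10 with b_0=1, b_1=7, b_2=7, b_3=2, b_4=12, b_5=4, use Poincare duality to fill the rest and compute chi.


By Poincare duality b_k = b_{10-k}, so full Betti numbers: b_0=1, b_1=7, b_2=7, b_3=2, b_4=12, b_5=4, b_6=12, b_7=2, b_8=7, b_9=7, b_10=1.
chi = sum (-1)^k b_k = 18

18


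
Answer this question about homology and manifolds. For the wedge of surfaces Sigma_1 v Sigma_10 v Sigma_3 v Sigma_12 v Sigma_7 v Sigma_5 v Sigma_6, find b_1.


For a wedge X v Y: reduced H_k(X v Y) = H_k(X) + H_k(Y).
Each Sigma_g contributes b_1 = 2g.
b_1 = 2 + 20 + 6 + 24 + 14 + 10 + 12 = 88

88


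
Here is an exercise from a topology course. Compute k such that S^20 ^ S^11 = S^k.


S^m ^ S^n = S^{m+n}.
k = 20 + 11 = 31

31


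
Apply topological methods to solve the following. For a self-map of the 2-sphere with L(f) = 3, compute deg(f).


L(f) = 1 + (-1)^2 deg(f) on S^2.
3 = 1 + (-1)^2 * deg(f)
(-1)^2 * deg(f) = 2
deg(f) = 2

2


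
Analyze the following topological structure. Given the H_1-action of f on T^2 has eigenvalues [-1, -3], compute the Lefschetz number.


For a torus self-map: L(f) = det(I - A) where A acts on H_1.
L(f) = (1--1) * (1--3) = 2 * 4 = 8

8


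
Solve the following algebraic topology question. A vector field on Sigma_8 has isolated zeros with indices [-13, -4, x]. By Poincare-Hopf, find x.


Poincare-Hopf: sum of indices = chi(M).
chi(Sigma_8) = 2 - 2*8 = -14.
Sum of known indices = -17.
x = chi - (sum known) = -14 - (-17) = 3

3


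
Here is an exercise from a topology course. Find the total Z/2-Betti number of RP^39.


H^k(RP^39; Z/2) = Z/2 for each 0 <= k <= 39.
Total dimension = 39 + 1 = 40

40


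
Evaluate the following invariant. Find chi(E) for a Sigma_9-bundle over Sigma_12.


For a fiber bundle F -> E -> B (with CW structure): chi(E) = chi(B) * chi(F).
chi(Sigma_12) = -22, chi(Sigma_9) = -16.
chi(E) = (-22) * (-16) = 352

352


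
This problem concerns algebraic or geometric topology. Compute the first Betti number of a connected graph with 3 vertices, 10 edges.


For a connected graph: rank(pi_1) = b_1 = E - V + 1 = 1 - chi.
chi = V - E = 3 - 10 = -7.
rank = 1 - (-7) = 10 - 3 + 1 = 8

8


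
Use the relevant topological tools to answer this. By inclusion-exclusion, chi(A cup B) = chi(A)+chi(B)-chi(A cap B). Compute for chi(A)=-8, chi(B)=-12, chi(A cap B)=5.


chi(A cup B) = chi(A) + chi(B) - chi(A cap B)
= -8 + (-12) - (5)
= -25

-25


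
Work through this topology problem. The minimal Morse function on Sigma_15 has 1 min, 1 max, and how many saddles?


A perfect Morse function has m_k = b_k.
For Sigma_15: b_0=1, b_1=2g=30, b_2=1.
Saddles m_1 = 2g = 30

30


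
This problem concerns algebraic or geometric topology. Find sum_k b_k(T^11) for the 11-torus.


b_k(T^11) = C(11,k), so the sum over k is sum_k C(11,k) = 2^11.
Total = 2^11 = 2048

2048


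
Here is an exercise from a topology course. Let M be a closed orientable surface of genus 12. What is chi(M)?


For a closed orientable surface of genus g: chi = 2 - 2g.
Here g = 12.
chi = 2 - 2*12 = 2 - 24 = -22

-22


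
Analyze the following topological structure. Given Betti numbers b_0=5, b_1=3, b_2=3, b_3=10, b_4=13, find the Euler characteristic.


chi = sum_k (-1)^k b_k.
= (5) + (-3) + (3) + (-10) + (13)
= 8

8


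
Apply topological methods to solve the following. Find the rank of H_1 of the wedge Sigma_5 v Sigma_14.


For a wedge: H_1(A v B) = H_1(A) + H_1(B).
b_1(Sigma_5) = 10, b_1(Sigma_14) = 28.
b_1 = 10 + 28 = 38

38


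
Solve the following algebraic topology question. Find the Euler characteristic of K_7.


K_7: V = 7, E = C(7,2) = 21.
chi = V - E = 7 - 21 = -14

-14


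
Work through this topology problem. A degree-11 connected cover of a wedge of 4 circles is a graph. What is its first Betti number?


Nielsen-Schreier: an index-n subgroup of F_r is free of rank 1 + n(r-1).
Equivalently: chi(cover) = n*chi(base); chi(vee_r S^1) = 1 - 4 = -3.
chi(E) = 11*(-3) = -33; rank = 1 - chi(E) = 1 - (-33) = 34.
rank = 1 + 11*(4-1) = 1 + 33 = 34

34


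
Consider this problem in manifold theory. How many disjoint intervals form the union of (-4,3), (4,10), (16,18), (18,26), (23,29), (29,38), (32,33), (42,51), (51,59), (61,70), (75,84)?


Sort and merge overlapping open intervals.
Merged: (-4,3), (4,10), (16,18), (18,29), (29,38), (42,51), (51,59), (61,70), (75,84).
Number of components = 9

9


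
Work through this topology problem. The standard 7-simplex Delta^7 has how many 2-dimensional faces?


Delta^7 has 7+1 vertices. A 2-face is a choice of 2+1 vertices.
f_2 = C(7+1, 2+1) = C(8,3) = 56

56


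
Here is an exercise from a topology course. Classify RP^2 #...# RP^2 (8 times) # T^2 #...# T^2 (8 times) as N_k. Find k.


Since a >= 1, the sum is non-orientable; each T^2 can be replaced by RP^2 # RP^2 (since T^2#RP^2 = 3RP^2).
Total crosscaps k = 8 + 2*8 = 24.
Check via chi: chi = 8*1 + 8*0 - (8+8-1)*2 = -22 = 2 - k = -22. Consistent.

24


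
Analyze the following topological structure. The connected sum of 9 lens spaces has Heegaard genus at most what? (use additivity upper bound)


Heegaard genus satisfies g(A#B) <= g(A) + g(B).
Each lens space has g = 1.
Upper bound: 9 * 1 = 9

9


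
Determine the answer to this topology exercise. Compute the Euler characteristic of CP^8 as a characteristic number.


For any closed oriented manifold, <e(TM),[M]> = chi(M).
chi(CP^8) = 8+1 = 9

9


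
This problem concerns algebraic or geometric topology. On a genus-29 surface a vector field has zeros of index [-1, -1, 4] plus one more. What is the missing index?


Poincare-Hopf: sum of indices = chi(M).
chi(Sigma_29) = 2 - 2*29 = -56.
Sum of known indices = 2.
x = chi - (sum known) = -56 - (2) = -58

-58


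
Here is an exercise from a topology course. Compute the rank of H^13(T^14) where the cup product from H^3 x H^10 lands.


Cup product: H^p x H^q -> H^{p+q}; here p+q = 3+10 = 13.
rank H^k(T^n) = C(n,k).
C(14,13) = 14

14


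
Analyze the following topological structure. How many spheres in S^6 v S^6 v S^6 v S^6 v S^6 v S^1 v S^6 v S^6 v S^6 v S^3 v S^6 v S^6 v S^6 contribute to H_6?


For a wedge of spheres, H_k (k>0) is free on one generator per sphere of dimension k.
Spheres of dimension 6: count = 11.
b_6 = 11

11


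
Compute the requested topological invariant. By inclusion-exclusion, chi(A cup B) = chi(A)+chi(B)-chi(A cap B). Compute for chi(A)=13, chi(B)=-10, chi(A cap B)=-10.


chi(A cup B) = chi(A) + chi(B) - chi(A cap B)
= 13 + (-10) - (-10)
= 13

13


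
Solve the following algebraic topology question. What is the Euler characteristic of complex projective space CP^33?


CP^33 has one cell in each even dimension 0, 2, ..., 2*33 (33+1 cells total).
All cells are even-dimensional, so chi = number of cells.
chi = 33 + 1 = 34

34


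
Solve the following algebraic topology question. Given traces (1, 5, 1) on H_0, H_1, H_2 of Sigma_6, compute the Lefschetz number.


L(f) = tr(f_0*) - tr(f_1*) + tr(f_2*).
= 1 - (5) + (1)
= -3

-3


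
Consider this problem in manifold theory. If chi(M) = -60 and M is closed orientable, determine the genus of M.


chi = 2 - 2g for closed orientable surfaces.
-60 = 2 - 2g
2g = 2 - (-60) = 62
g = 31

31


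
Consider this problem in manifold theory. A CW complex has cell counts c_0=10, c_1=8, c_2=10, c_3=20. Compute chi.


chi = sum_k (-1)^k c_k.
= (-1)^0*10 + (-1)^1*8 + (-1)^2*10 + (-1)^3*20
= (10) + (-8) + (10) + (-20)
= -8

-8


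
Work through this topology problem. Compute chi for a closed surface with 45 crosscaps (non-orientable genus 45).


For a non-orientable closed surface with k crosscaps: chi = 2 - k.
Here k = 45.
chi = 2 - 45 = -43

-43


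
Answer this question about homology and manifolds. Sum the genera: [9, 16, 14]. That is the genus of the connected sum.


Genus is additive under connected sum of orientable surfaces.
g = 9 + 16 + 14 = 39

39


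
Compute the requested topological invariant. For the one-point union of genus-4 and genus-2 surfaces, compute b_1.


For a wedge: H_1(A v B) = H_1(A) + H_1(B).
b_1(Sigma_4) = 8, b_1(Sigma_2) = 4.
b_1 = 8 + 4 = 12

12


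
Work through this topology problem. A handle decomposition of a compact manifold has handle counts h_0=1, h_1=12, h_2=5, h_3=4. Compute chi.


Handles of index k contribute (-1)^k to chi (same as CW cells).
chi = (1) + (-12) + (5) + (-4) = -10

-10


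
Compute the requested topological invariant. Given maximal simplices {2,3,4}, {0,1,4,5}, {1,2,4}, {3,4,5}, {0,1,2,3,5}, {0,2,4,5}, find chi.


Enumerate all faces; f-vector: f_0=6, f_1=15, f_2=18, f_3=7, f_4=1.
chi = sum (-1)^k f_k = 3

3


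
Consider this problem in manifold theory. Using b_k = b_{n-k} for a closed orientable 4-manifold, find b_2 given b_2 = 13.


Poincare duality for closed orientable n-manifolds: b_k = b_{n-k}.
Here n = 4, so b_2 = b_2 = 13

13


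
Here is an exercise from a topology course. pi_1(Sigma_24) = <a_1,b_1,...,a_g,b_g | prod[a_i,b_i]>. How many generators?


Standard presentation: pi_1(Sigma_g) = <a_1,b_1,...,a_g,b_g | [a_1,b_1]...[a_g,b_g] = 1>.
Number of generators = 2g = 2*24 = 48

48


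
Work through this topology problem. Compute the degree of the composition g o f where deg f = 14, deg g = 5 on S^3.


Degree is multiplicative under composition: deg(g o f) = deg(g) * deg(f).
= 5 * 14 = 70

70


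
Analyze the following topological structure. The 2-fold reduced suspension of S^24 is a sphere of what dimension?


Each suspension raises dimension by 1: Sigma S^n = S^{n+1}.
Sigma^2 S^24 = S^{24+2} = S^26

26


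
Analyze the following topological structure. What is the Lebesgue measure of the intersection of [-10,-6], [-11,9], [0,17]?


Intersection = [max(a_i), min(b_i)] = [0, -6].
Since 0 > -6, the intersection is empty.
Length = 0

0


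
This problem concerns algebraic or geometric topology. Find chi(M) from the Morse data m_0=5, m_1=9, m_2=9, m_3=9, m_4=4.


Morse theory: chi(M) = sum_k (-1)^k m_k where m_k = #(index-k critical points).
= (5) + (-9) + (9) + (-9) + (4) = 0

0


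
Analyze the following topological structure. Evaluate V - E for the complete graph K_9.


K_9: V = 9, E = C(9,2) = 36.
chi = V - E = 9 - 36 = -27

-27


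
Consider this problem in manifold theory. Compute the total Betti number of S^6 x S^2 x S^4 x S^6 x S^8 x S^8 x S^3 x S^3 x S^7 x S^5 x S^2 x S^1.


Total Betti number is multiplicative under products.
Each S^d (d>=1) has total Betti number 2.
There are 12 sphere factors.
Total = 2^12 = 4096

4096


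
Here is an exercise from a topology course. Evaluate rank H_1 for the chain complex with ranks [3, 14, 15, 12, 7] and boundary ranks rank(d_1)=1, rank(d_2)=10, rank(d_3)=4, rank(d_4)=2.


rank H_k = rank(ker d_k) - rank(im d_{k+1}).
rank(ker d_1) = rank(C_1) - rank(d_1) = 14 - 1 = 13.
rank(im d_{1+1}) = 10.
rank H_1 = 13 - 10 = 3

3


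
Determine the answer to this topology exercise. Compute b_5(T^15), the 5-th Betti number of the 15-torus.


By the Kunneth formula, b_k(T^n) = C(n,k).
b_5(T^15) = C(15,5).
C(15,5) = 15!/(5!*10!) = 3003

3003


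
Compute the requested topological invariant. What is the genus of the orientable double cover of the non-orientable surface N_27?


chi(N_27) = 2 - 27 = -25.
Double cover: chi(Sigma_g) = 2 * chi(N_27) = 2*(-25) = -50.
2 - 2g = -50, so g = (2 - (-50))/2 = 52/2 = 26

26


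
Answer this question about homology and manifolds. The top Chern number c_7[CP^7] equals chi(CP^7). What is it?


For any closed oriented manifold, <e(TM),[M]> = chi(M).
chi(CP^7) = 7+1 = 8

8


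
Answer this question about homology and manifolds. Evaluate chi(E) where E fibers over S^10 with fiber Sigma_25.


chi(S^10) = 2 (n even), chi(Sigma_25) = 2 - 2*25 = -48.
chi(E) = 2 * (-48) = -96

-96


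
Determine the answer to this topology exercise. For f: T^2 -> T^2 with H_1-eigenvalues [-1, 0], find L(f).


For a torus self-map: L(f) = det(I - A) where A acts on H_1.
L(f) = (1--1) * (1-0) = 2 * 1 = 2

2


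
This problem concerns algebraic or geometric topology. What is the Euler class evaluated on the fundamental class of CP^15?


For any closed oriented manifold, <e(TM),[M]> = chi(M).
chi(CP^15) = 15+1 = 16

16


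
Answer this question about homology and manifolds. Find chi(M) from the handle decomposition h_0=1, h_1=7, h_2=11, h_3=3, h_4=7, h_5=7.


Handles of index k contribute (-1)^k to chi (same as CW cells).
chi = (1) + (-7) + (11) + (-3) + (7) + (-7) = 2

2


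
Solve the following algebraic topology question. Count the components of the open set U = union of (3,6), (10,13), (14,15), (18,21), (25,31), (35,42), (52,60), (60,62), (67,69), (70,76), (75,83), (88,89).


Sort and merge overlapping open intervals.
Merged: (3,6), (10,13), (14,15), (18,21), (25,31), (35,42), (52,60), (60,62), (67,69), (70,83), (88,89).
Number of components = 11

11


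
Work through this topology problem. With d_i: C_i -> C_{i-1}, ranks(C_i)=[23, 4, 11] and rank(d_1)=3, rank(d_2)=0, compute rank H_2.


rank H_k = rank(ker d_k) - rank(im d_{k+1}).
rank(ker d_2) = rank(C_2) - rank(d_2) = 11 - 0 = 11.
rank(im d_{2+1}) = 0.
rank H_2 = 11 - 0 = 11

11


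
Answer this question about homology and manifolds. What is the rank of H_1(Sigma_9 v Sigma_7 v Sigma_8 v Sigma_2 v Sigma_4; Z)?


For a wedge X v Y: reduced H_k(X v Y) = H_k(X) + H_k(Y).
Each Sigma_g contributes b_1 = 2g.
b_1 = 18 + 14 + 16 + 4 + 8 = 60

60


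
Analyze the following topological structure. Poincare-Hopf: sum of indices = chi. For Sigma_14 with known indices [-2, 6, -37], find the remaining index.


Poincare-Hopf: sum of indices = chi(M).
chi(Sigma_14) = 2 - 2*14 = -26.
Sum of known indices = -33.
x = chi - (sum known) = -26 - (-33) = 7

7


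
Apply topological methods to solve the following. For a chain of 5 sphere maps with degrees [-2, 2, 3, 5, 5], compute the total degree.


Degree is multiplicative: deg(composition) = product of degrees.
= (-2) * (2) * (3) * (5) * (5) = -300

-300


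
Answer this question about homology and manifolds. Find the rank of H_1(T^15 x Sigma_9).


pi_1(A x B) = pi_1(A) x pi_1(B); rank of abelianization = b_1.
b_1(T^15) = 15, b_1(Sigma_9) = 2*9 = 18.
b_1(product) = 15 + 18 = 33

33


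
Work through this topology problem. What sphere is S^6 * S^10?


Join of spheres: S^m * S^n = S^{m+n+1}.
dim = 6 + 10 + 1 = 17

17


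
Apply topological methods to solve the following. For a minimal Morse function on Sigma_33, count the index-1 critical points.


A perfect Morse function has m_k = b_k.
For Sigma_33: b_0=1, b_1=2g=66, b_2=1.
Saddles m_1 = 2g = 66

66


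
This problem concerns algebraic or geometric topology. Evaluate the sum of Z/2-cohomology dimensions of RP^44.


H^k(RP^44; Z/2) = Z/2 for each 0 <= k <= 44.
Total dimension = 44 + 1 = 45

45


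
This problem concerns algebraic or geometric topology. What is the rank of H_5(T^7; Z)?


By the Kunneth formula, b_k(T^n) = C(n,k).
b_5(T^7) = C(7,5).
C(7,5) = 7!/(5!*2!) = 21

21


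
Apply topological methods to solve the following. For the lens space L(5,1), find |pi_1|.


pi_1(L(p,q)) = Z/pZ for any q coprime to p.
|pi_1(L(5,1))| = 5

5


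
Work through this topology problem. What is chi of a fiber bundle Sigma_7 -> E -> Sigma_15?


For a fiber bundle F -> E -> B (with CW structure): chi(E) = chi(B) * chi(F).
chi(Sigma_15) = -28, chi(Sigma_7) = -12.
chi(E) = (-28) * (-12) = 336

336


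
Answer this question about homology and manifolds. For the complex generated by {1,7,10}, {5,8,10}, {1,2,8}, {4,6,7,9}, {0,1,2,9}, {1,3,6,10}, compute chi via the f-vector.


Enumerate all faces; f-vector: f_0=11, f_1=25, f_2=15, f_3=3.
chi = sum (-1)^k f_k = -2

-2


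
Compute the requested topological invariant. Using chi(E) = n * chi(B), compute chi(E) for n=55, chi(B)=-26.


For a finite covering: chi(E) = (number of sheets) * chi(B).
chi(E) = 55 * (-26) = -1430

-1430


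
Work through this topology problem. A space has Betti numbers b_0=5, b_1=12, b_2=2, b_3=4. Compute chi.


chi = sum_k (-1)^k b_k.
= (5) + (-12) + (2) + (-4)
= -9

-9


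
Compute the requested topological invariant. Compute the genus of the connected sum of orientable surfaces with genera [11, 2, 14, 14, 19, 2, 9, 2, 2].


Genus is additive under connected sum of orientable surfaces.
g = 11 + 2 + 14 + 14 + 19 + 2 + 9 + 2 + 2 = 75

75


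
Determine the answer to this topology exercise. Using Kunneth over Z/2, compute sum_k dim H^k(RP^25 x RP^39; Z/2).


dim H^*(RP^n; Z/2) = n+1 (one Z/2 in each degree 0..n).
Total Betti number is multiplicative.
Total = (25+1) * (39+1) = 26 * 40 = 1040

1040


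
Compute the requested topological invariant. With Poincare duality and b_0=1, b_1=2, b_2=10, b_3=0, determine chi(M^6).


By Poincare duality b_k = b_{6-k}, so full Betti numbers: b_0=1, b_1=2, b_2=10, b_3=0, b_4=10, b_5=2, b_6=1.
chi = sum (-1)^k b_k = 18

18


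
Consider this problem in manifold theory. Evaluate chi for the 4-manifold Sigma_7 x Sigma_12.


chi(Sigma_7) = 2 - 2*7 = -12
chi(Sigma_12) = 2 - 2*12 = -22
chi(product) = (-12) * (-22) = 264

264


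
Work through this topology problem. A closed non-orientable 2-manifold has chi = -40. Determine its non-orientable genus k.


chi = 2 - k for closed non-orientable surfaces with k crosscaps.
-40 = 2 - k
k = 2 - (-40) = 42

42


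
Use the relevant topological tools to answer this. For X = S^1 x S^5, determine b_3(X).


Each S^d has Poincare polynomial 1 + t^d.
The product S^1 x S^5 has Poincare polynomial prod(1+t^d_i).
Expanding: b_0=1, b_1=1, b_5=1, b_6=1.
b_3 = 0

0


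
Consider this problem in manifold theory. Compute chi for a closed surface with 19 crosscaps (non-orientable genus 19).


For a non-orientable closed surface with k crosscaps: chi = 2 - k.
Here k = 19.
chi = 2 - 19 = -17

-17


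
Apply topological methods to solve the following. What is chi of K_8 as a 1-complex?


K_8: V = 8, E = C(8,2) = 28.
chi = V - E = 8 - 28 = -20

-20


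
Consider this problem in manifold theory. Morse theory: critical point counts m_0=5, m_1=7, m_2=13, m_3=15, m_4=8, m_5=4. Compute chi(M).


Morse theory: chi(M) = sum_k (-1)^k m_k where m_k = #(index-k critical points).
= (5) + (-7) + (13) + (-15) + (8) + (-4) = 0

0


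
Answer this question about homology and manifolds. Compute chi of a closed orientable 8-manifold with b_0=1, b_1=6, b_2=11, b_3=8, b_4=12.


By Poincare duality b_k = b_{8-k}, so full Betti numbers: b_0=1, b_1=6, b_2=11, b_3=8, b_4=12, b_5=8, b_6=11, b_7=6, b_8=1.
chi = sum (-1)^k b_k = 8

8


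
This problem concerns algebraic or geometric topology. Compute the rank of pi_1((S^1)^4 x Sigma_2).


pi_1(A x B) = pi_1(A) x pi_1(B); rank of abelianization = b_1.
b_1(T^4) = 4, b_1(Sigma_2) = 2*2 = 4.
b_1(product) = 4 + 4 = 8

8


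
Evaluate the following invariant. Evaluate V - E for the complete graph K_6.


K_6: V = 6, E = C(6,2) = 15.
chi = V - E = 6 - 15 = -9

-9


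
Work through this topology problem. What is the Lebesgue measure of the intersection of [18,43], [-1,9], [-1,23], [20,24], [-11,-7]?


Intersection = [max(a_i), min(b_i)] = [20, -7].
Since 20 > -7, the intersection is empty.
Length = 0

0


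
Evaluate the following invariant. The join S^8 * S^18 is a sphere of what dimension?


Join of spheres: S^m * S^n = S^{m+n+1}.
dim = 8 + 18 + 1 = 27

27


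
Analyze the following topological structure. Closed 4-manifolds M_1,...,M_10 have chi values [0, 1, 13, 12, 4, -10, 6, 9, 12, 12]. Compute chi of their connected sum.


For n-manifolds: chi(A#B) = chi(A) + chi(B) - chi(S^4).
chi(S^4) = 1 + (-1)^4 = 2.
chi(#) = (sum chi_i) - (10-1)*chi(S^4) = 59 - 9*2 = 41

41


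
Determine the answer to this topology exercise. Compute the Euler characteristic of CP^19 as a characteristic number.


For any closed oriented manifold, <e(TM),[M]> = chi(M).
chi(CP^19) = 19+1 = 20

20


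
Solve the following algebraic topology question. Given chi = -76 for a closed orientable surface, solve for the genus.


chi = 2 - 2g for closed orientable surfaces.
-76 = 2 - 2g
2g = 2 - (-76) = 78
g = 39

39


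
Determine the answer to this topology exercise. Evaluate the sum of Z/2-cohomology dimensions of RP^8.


H^k(RP^8; Z/2) = Z/2 for each 0 <= k <= 8.
Total dimension = 8 + 1 = 9

9


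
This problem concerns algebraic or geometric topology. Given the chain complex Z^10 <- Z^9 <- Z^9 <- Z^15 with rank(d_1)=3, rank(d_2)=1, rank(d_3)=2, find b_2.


rank H_k = rank(ker d_k) - rank(im d_{k+1}).
rank(ker d_2) = rank(C_2) - rank(d_2) = 9 - 1 = 8.
rank(im d_{2+1}) = 2.
rank H_2 = 8 - 2 = 6

6


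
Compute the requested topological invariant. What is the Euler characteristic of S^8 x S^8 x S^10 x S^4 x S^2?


chi is multiplicative: chi(X x Y) = chi(X) chi(Y).
Each even-dim sphere has chi = 2. There are 5 factors.
chi = 2^5 = 32

32


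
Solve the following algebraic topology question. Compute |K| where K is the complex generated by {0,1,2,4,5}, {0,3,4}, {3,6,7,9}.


Each maximal simplex on m vertices has 2^m - 1 nonempty faces.
Take the union (dedupe shared faces).
Total distinct faces = 49

49


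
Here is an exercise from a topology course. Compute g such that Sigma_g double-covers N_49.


chi(N_49) = 2 - 49 = -47.
Double cover: chi(Sigma_g) = 2 * chi(N_49) = 2*(-47) = -94.
2 - 2g = -94, so g = (2 - (-94))/2 = 96/2 = 48

48


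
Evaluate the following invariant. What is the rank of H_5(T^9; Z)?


By the Kunneth formula, b_k(T^n) = C(n,k).
b_5(T^9) = C(9,5).
C(9,5) = 9!/(5!*4!) = 126

126


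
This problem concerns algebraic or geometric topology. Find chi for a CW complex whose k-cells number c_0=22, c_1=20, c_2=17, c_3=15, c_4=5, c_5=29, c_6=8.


chi = sum_k (-1)^k c_k.
= (-1)^0*22 + (-1)^1*20 + (-1)^2*17 + (-1)^3*15 + (-1)^4*5 + (-1)^5*29 + (-1)^6*8
= (22) + (-20) + (17) + (-15) + (5) + (-29) + (8)
= -12

-12


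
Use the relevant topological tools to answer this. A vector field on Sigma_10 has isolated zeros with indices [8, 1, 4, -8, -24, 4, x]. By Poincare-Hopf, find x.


Poincare-Hopf: sum of indices = chi(M).
chi(Sigma_10) = 2 - 2*10 = -18.
Sum of known indices = -15.
x = chi - (sum known) = -18 - (-15) = -3

-3


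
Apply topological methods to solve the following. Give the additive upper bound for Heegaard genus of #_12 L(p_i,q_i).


Heegaard genus satisfies g(A#B) <= g(A) + g(B).
Each lens space has g = 1.
Upper bound: 12 * 1 = 12

12


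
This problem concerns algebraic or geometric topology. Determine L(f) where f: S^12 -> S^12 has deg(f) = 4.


On S^12: L(f) = tr(f_0*) + (-1)^12 tr(f_12*) = 1 + (-1)^12 * deg(f).
L(f) = 1 + (-1)^12 * 4 = 1 + 4 = 5

5


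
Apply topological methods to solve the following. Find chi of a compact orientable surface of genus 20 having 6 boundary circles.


For a compact orientable surface with genus g and b boundary components: chi = 2 - 2g - b.
chi = 2 - 2*20 - 6 = 2 - 40 - 6 = -44

-44


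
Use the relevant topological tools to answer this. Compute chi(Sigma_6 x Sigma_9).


chi(Sigma_6) = 2 - 2*6 = -10
chi(Sigma_9) = 2 - 2*9 = -16
chi(product) = (-10) * (-16) = 160

160


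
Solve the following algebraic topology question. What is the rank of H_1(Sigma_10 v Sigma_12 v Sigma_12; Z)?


For a wedge X v Y: reduced H_k(X v Y) = H_k(X) + H_k(Y).
Each Sigma_g contributes b_1 = 2g.
b_1 = 20 + 24 + 24 = 68

68


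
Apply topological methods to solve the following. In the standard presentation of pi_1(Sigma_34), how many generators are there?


Standard presentation: pi_1(Sigma_g) = <a_1,b_1,...,a_g,b_g | [a_1,b_1]...[a_g,b_g] = 1>.
Number of generators = 2g = 2*34 = 68

68


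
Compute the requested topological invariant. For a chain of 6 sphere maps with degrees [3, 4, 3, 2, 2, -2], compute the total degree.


Degree is multiplicative: deg(composition) = product of degrees.
= (3) * (4) * (3) * (2) * (2) * (-2) = -288

-288


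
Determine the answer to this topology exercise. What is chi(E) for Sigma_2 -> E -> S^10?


chi(S^10) = 2 (n even), chi(Sigma_2) = 2 - 2*2 = -2.
chi(E) = 2 * (-2) = -4

-4
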